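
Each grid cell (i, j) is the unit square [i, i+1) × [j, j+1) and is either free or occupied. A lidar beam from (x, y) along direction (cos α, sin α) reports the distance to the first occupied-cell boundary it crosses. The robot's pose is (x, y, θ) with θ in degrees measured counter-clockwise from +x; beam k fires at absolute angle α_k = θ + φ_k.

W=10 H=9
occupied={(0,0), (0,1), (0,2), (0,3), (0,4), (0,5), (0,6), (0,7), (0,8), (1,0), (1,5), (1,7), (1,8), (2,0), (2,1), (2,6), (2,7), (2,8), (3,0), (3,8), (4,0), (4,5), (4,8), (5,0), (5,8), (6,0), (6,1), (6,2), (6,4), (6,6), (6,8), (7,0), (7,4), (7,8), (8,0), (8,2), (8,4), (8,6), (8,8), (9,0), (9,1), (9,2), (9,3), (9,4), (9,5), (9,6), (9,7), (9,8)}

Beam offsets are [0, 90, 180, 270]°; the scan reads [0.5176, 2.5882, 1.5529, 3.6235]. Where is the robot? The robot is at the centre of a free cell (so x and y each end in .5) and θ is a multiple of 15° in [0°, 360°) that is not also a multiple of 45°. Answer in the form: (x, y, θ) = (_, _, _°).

Candidates: 42 free-cell centres × 16 headings = 672 poses. Raycast each; keep the one whose scan matches to 4 dp.
  (2.5, 5.5, 345°): beam 1 = 1.5529 ≠ 0.5176 ✗
  (7.5, 7.5, 240°): beam 1 = 1.0000 ≠ 0.5176 ✗
  (3.5, 2.5, 330°): beam 1 = 2.8868 ≠ 0.5176 ✗
  (6.5, 7.5, 300°): beam 1 = 0.5774 ≠ 0.5176 ✗
  …
  (3.5, 5.5, 345°): r_1=0.5176, r_2=2.5882, r_3=1.5529, r_4=3.6235 — all match ✓
Only this pose fits every beam.

(x, y, θ) = (3.5, 5.5, 345°)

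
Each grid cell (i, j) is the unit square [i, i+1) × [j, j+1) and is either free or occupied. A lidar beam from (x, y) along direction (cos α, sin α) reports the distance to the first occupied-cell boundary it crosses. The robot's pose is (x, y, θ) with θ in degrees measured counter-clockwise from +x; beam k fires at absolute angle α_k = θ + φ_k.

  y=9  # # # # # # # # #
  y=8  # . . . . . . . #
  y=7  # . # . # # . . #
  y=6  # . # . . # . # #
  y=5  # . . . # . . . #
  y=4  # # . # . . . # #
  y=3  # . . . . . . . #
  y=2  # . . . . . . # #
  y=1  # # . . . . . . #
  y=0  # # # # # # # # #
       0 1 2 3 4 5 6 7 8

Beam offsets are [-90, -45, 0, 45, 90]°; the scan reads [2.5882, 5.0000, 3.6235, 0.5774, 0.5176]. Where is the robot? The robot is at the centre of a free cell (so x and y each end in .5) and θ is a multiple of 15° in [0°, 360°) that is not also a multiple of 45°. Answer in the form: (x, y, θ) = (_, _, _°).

Enumerate (i+0.5, j+0.5, θ) over the 44 free cells and 16 admissible headings. For each, cast all 5 beams and compare to the given ranges.
  (1.5, 7.5, 255°): beam 1 = 0.5176 ≠ 2.5882 ✗
  (3.5, 1.5, 15°): beam 1 = 0.5176 ≠ 2.5882 ✗
  (3.5, 7.5, 285°): beam 1 = 0.5176 ≠ 2.5882 ✗
  (1.5, 6.5, 75°): beam 1 = 0.5176 ≠ 2.5882 ✗
  (7.5, 5.5, 150°): beam 1 = 0.5774 ≠ 2.5882 ✗
  …
  (3.5, 3.5, 15°): r_1=2.5882, r_2=5.0000, r_3=3.6235, r_4=0.5774, r_5=0.5176 — all match ✓
Only this pose fits every beam.

(x, y, θ) = (3.5, 3.5, 15°)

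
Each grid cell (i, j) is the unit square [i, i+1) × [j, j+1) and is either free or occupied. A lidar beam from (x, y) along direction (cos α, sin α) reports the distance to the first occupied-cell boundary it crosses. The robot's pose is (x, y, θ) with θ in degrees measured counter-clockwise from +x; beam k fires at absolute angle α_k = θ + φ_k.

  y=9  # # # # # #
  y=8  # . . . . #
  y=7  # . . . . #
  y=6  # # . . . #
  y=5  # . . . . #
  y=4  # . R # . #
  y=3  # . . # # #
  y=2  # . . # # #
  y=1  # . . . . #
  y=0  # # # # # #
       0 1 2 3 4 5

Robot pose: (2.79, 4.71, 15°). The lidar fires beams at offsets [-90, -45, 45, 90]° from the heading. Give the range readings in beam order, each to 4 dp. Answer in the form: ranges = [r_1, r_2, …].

ranges = [0.8114, 0.2425, 4.4200, 4.4413]

beam 1: φ=-90°, α=285°
  d=(0.2588,-0.9659)  start (2,4)  tX=0.8114 tY=0.7350  stride 1/|dx|=3.8637 1/|dy|=1.0353
    cross y-line → (2,3), t=0.7350
    cross x-line → (3,3), t=0.8114 (wall)
  → r_1 = 0.8114
beam 2: φ=-45°, α=330°
  d=(0.8660,-0.5000)  start (2,4)  tX=0.2425 tY=1.4200  stride 1/|dx|=1.1547 1/|dy|=2.0000
    cross x-line → (3,4), t=0.2425 (wall)
  → r_2 = 0.2425
beam 3: φ=45°, α=60°
  d=(0.5000,0.8660)  start (2,4)  tX=0.4200 tY=0.3349  stride 1/|dx|=2.0000 1/|dy|=1.1547
    cross y-line → (2,5), t=0.3349
    cross x-line → (3,5), t=0.4200
    cross y-line → (3,6), t=1.4896
    cross x-line → (4,6), t=2.4200
    cross y-line → (4,7), t=2.6443
    cross y-line → (4,8), t=3.7990
    cross x-line → (5,8), t=4.4200 (wall)
  → r_3 = 4.4200
beam 4: φ=90°, α=105°
  d=(-0.2588,0.9659)  start (2,4)  tX=3.0523 tY=0.3002  stride 1/|dx|=3.8637 1/|dy|=1.0353
    cross y-line → (2,5), t=0.3002
    cross y-line → (2,6), t=1.3355
    cross y-line → (2,7), t=2.3708
    cross x-line → (1,7), t=3.0523
    cross y-line → (1,8), t=3.4061
    cross y-line → (1,9), t=4.4413 (wall)
  → r_4 = 4.4413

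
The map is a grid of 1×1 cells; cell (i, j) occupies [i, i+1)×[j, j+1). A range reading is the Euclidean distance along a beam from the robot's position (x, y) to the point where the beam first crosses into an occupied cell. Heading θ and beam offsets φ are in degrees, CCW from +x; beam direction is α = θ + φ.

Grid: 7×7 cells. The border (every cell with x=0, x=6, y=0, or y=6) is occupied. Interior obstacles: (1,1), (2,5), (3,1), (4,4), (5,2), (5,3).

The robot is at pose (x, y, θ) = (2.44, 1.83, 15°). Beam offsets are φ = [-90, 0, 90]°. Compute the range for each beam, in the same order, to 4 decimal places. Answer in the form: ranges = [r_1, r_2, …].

ranges = [0.8593, 0.5798, 4.3171]

beam 1: φ=-90°, α=285°
  d=(0.2588,-0.9659)  start (2,1)  tX=2.1637 tY=0.8593  stride 1/|dx|=3.8637 1/|dy|=1.0353
    cross y-line → (2,0), t=0.8593 (wall)
  → r_1 = 0.8593
beam 2: φ=0°, α=15°
  d=(0.9659,0.2588)  start (2,1)  tX=0.5798 tY=0.6568  stride 1/|dx|=1.0353 1/|dy|=3.8637
    cross x-line → (3,1), t=0.5798 (wall)
  → r_2 = 0.5798
beam 3: φ=90°, α=105°
  d=(-0.2588,0.9659)  start (2,1)  tX=1.7000 tY=0.1760  stride 1/|dx|=3.8637 1/|dy|=1.0353
    cross y-line → (2,2), t=0.1760
    cross y-line → (2,3), t=1.2113
    cross x-line → (1,3), t=1.7000
    cross y-line → (1,4), t=2.2465
    cross y-line → (1,5), t=3.2818
    cross y-line → (1,6), t=4.3171 (wall)
  → r_3 = 4.3171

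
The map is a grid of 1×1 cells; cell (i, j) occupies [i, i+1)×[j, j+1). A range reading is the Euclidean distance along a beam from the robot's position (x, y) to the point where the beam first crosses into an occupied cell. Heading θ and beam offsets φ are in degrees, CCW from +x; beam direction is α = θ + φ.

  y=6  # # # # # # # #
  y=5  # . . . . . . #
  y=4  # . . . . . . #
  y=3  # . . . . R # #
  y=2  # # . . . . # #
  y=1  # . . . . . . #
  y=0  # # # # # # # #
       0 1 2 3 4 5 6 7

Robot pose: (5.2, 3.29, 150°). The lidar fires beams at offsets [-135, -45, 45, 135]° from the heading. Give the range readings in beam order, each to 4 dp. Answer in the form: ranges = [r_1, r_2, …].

beam 1: φ=-135°, α=15°
  cosα=0.9659 sinα=0.2588 | (5,3) | tMaxX 0.8282 tMaxY 2.7432 | tΔX 1.0353 tΔY 3.8637
    t=0.8282 [x] (6,3) — stop
  → r_1 = 0.8282
beam 2: φ=-45°, α=105°
  cosα=-0.2588 sinα=0.9659 | (5,3) | tMaxX 0.7727 tMaxY 0.7350 | tΔX 3.8637 tΔY 1.0353
    t=0.7350 [y] (5,4)
    t=0.7727 [x] (4,4)
    t=1.7703 [y] (4,5)
    t=2.8056 [y] (4,6) — stop
  → r_2 = 2.8056
beam 3: φ=45°, α=195°
  cosα=-0.9659 sinα=-0.2588 | (5,3) | tMaxX 0.2071 tMaxY 1.1205 | tΔX 1.0353 tΔY 3.8637
    t=0.2071 [x] (4,3)
    t=1.1205 [y] (4,2)
    t=1.2423 [x] (3,2)
    t=2.2776 [x] (2,2)
    t=3.3129 [x] (1,2) — stop
  → r_3 = 3.3129
beam 4: φ=135°, α=285°
  cosα=0.2588 sinα=-0.9659 | (5,3) | tMaxX 3.0910 tMaxY 0.3002 | tΔX 3.8637 tΔY 1.0353
    t=0.3002 [y] (5,2)
    t=1.3355 [y] (5,1)
    t=2.3708 [y] (5,0) — stop
  → r_4 = 2.3708

ranges = [0.8282, 2.8056, 3.3129, 2.3708]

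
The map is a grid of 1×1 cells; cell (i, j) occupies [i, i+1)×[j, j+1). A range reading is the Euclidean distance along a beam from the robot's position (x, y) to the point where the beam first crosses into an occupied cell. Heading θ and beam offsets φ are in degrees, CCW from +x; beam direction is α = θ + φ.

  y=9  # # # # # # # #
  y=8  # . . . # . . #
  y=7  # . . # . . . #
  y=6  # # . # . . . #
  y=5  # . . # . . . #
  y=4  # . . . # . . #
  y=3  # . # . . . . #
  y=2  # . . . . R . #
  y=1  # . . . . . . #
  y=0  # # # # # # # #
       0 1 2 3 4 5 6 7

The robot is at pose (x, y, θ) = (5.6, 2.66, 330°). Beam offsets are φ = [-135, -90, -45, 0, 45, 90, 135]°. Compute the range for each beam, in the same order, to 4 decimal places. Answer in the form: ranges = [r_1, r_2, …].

beam 1: φ=-135°, α=195°
  cosα=-0.9659 sinα=-0.2588 | (5,2) | tMaxX 0.6212 tMaxY 2.5500 | tΔX 1.0353 tΔY 3.8637
    t=0.6212 [x] (4,2)
    t=1.6564 [x] (3,2)
    t=2.5500 [y] (3,1)
    t=2.6917 [x] (2,1)
    t=3.7270 [x] (1,1)
    t=4.7623 [x] (0,1) — stop
  → r_1 = 4.7623
beam 2: φ=-90°, α=240°
  cosα=-0.5000 sinα=-0.8660 | (5,2) | tMaxX 1.2000 tMaxY 0.7621 | tΔX 2.0000 tΔY 1.1547
    t=0.7621 [y] (5,1)
    t=1.2000 [x] (4,1)
    t=1.9168 [y] (4,0) — stop
  → r_2 = 1.9168
beam 3: φ=-45°, α=285°
  cosα=0.2588 sinα=-0.9659 | (5,2) | tMaxX 1.5455 tMaxY 0.6833 | tΔX 3.8637 tΔY 1.0353
    t=0.6833 [y] (5,1)
    t=1.5455 [x] (6,1)
    t=1.7186 [y] (6,0) — stop
  → r_3 = 1.7186
beam 4: φ=0°, α=330°
  cosα=0.8660 sinα=-0.5000 | (5,2) | tMaxX 0.4619 tMaxY 1.3200 | tΔX 1.1547 tΔY 2.0000
    t=0.4619 [x] (6,2)
    t=1.3200 [y] (6,1)
    t=1.6166 [x] (7,1) — stop
  → r_4 = 1.6166
beam 5: φ=45°, α=15°
  cosα=0.9659 sinα=0.2588 | (5,2) | tMaxX 0.4141 tMaxY 1.3137 | tΔX 1.0353 tΔY 3.8637
    t=0.4141 [x] (6,2)
    t=1.3137 [y] (6,3)
    t=1.4494 [x] (7,3) — stop
  → r_5 = 1.4494
beam 6: φ=90°, α=60°
  cosα=0.5000 sinα=0.8660 | (5,2) | tMaxX 0.8000 tMaxY 0.3926 | tΔX 2.0000 tΔY 1.1547
    t=0.3926 [y] (5,3)
    t=0.8000 [x] (6,3)
    t=1.5473 [y] (6,4)
    t=2.7020 [y] (6,5)
    t=2.8000 [x] (7,5) — stop
  → r_6 = 2.8000
beam 7: φ=135°, α=105°
  cosα=-0.2588 sinα=0.9659 | (5,2) | tMaxX 2.3182 tMaxY 0.3520 | tΔX 3.8637 tΔY 1.0353
    t=0.3520 [y] (5,3)
    t=1.3873 [y] (5,4)
    t=2.3182 [x] (4,4) — stop
  → r_7 = 2.3182

ranges = [4.7623, 1.9168, 1.7186, 1.6166, 1.4494, 2.8000, 2.3182]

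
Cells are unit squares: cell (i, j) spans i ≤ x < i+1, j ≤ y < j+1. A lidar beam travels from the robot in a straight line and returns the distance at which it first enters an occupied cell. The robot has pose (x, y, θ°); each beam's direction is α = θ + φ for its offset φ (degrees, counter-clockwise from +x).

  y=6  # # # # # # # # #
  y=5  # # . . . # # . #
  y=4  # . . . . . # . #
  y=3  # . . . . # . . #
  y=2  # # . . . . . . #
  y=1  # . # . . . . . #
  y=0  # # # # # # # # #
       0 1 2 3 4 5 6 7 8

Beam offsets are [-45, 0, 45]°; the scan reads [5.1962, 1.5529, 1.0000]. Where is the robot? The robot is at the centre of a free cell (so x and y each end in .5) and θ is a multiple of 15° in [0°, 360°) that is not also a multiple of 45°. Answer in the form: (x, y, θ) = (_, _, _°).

Enumerate (i+0.5, j+0.5, θ) over the 28 free cells and 16 admissible headings. For each, cast all 3 beams and compare to the given ranges.
  (7.5, 4.5, 75°): beam 1 = 0.5774 ≠ 5.1962 ✗
  (6.5, 1.5, 105°): beam 1 = 3.0000 ≠ 5.1962 ✗
  (7.5, 5.5, 165°): beam 1 = 0.5774 ≠ 5.1962 ✗
  (3.5, 4.5, 120°): beam 1 = 1.5529 ≠ 5.1962 ✗
  (7.5, 4.5, 345°): beam 1 = 1.0000 ≠ 5.1962 ✗
  …
  (3.5, 5.5, 345°): r_1=5.1962, r_2=1.5529, r_3=1.0000 — all match ✓
Only this pose fits every beam.

(x, y, θ) = (3.5, 5.5, 345°)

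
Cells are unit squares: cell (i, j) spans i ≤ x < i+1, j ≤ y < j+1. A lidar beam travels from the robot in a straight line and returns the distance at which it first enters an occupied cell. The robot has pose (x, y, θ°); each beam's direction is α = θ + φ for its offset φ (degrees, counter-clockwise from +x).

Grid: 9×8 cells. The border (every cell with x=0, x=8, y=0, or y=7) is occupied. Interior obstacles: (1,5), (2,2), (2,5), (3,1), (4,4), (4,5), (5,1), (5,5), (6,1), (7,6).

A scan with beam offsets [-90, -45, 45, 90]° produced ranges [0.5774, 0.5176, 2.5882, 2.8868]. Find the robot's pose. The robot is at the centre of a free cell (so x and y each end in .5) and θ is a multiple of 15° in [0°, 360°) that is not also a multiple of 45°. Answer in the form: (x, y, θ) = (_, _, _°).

Candidates: 32 free-cell centres × 16 headings = 512 poses. Raycast each; keep the one whose scan matches to 4 dp.
  (1.5, 2.5, 120°): beam 2 = 2.5882 ≠ 0.5176 ✗
  (3.5, 5.5, 120°): beam 2 = 1.5529 ≠ 0.5176 ✗
  (1.5, 1.5, 75°): beam 1 = 1.5529 ≠ 0.5774 ✗
  …
  (5.5, 4.5, 240°): r_1=0.5774, r_2=0.5176, r_3=2.5882, r_4=2.8868 — all match ✓
Unique over the lattice → pose = (5.5, 4.5, 240°).

(x, y, θ) = (5.5, 4.5, 240°)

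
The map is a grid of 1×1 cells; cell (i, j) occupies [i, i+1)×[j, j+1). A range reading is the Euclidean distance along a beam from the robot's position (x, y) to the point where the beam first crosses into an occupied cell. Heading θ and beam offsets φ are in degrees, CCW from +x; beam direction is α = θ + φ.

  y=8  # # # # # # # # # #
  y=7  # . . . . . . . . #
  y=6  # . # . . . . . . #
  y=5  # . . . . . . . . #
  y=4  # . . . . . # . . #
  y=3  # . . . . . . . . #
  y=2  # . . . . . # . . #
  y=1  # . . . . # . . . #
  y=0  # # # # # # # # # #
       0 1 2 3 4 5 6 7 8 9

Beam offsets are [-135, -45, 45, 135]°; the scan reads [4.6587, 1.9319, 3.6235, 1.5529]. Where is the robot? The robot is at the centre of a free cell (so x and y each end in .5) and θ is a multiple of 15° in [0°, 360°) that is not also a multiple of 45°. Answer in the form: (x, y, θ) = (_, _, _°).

(x, y, θ) = (5.5, 6.5, 330°)

Enumerate (i+0.5, j+0.5, θ) over the 52 free cells and 16 admissible headings. For each, cast all 4 beams and compare to the given ranges.
  (2.5, 3.5, 120°): beam 1 = 3.6235 ≠ 4.6587 ✗
  (1.5, 4.5, 150°): beam 1 = 7.7646 ≠ 4.6587 ✗
  (8.5, 3.5, 195°): beam 1 = 1.0000 ≠ 4.6587 ✗
  (1.5, 2.5, 240°): beam 1 = 1.9319 ≠ 4.6587 ✗
  …
  (5.5, 6.5, 330°): r_1=4.6587, r_2=1.9319, r_3=3.6235, r_4=1.5529 — all match ✓
No second candidate reproduces the full scan.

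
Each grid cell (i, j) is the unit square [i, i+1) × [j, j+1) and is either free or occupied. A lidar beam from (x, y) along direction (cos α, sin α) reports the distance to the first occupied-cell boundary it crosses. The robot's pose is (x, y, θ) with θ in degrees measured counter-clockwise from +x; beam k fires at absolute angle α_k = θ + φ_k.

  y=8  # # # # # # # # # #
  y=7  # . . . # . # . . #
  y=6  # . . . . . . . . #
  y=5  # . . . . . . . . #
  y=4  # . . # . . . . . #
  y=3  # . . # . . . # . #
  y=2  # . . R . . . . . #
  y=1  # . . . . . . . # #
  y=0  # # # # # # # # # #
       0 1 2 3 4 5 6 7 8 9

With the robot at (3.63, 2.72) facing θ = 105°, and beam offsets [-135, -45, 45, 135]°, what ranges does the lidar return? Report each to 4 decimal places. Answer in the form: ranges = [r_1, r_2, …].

beam 1: φ=-135°, α=330°
  direction (0.8660, -0.5000); cell (3,2); t to first gridline: x 0.4272, y 1.4400 (then +1.1547 / +2.0000)
    (4,2) via x @ 0.4272
    (4,1) via y @ 1.4400
    (5,1) via x @ 1.5819
    (6,1) via x @ 2.7366
    (6,0) via y @ 3.4400  # hit
  → r_1 = 3.4400
beam 2: φ=-45°, α=60°
  direction (0.5000, 0.8660); cell (3,2); t to first gridline: x 0.7400, y 0.3233 (then +2.0000 / +1.1547)
    (3,3) via y @ 0.3233  # hit
  → r_2 = 0.3233
beam 3: φ=45°, α=150°
  direction (-0.8660, 0.5000); cell (3,2); t to first gridline: x 0.7275, y 0.5600 (then +1.1547 / +2.0000)
    (3,3) via y @ 0.5600  # hit
  → r_3 = 0.5600
beam 4: φ=135°, α=240°
  direction (-0.5000, -0.8660); cell (3,2); t to first gridline: x 1.2600, y 0.8314 (then +2.0000 / +1.1547)
    (3,1) via y @ 0.8314
    (2,1) via x @ 1.2600
    (2,0) via y @ 1.9861  # hit
  → r_4 = 1.9861

ranges = [3.4400, 0.3233, 0.5600, 1.9861]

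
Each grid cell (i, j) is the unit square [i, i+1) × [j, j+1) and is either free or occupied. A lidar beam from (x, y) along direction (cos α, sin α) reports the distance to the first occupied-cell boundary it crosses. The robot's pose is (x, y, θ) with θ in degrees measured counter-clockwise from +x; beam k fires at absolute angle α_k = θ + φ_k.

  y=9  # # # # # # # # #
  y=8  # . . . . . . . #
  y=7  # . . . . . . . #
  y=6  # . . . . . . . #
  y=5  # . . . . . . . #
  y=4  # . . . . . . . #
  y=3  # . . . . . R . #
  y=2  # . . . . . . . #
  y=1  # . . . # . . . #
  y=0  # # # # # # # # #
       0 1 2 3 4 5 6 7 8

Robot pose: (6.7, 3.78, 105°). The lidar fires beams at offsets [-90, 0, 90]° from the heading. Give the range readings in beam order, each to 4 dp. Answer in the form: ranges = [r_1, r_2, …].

ranges = [1.3459, 5.4041, 5.9011]

beam 1: φ=-90°, α=15°
  cosα=0.9659 sinα=0.2588 | (6,3) | tMaxX 0.3106 tMaxY 0.8500 | tΔX 1.0353 tΔY 3.8637
    t=0.3106 [x] (7,3)
    t=0.8500 [y] (7,4)
    t=1.3459 [x] (8,4) — stop
  → r_1 = 1.3459
beam 2: φ=0°, α=105°
  cosα=-0.2588 sinα=0.9659 | (6,3) | tMaxX 2.7046 tMaxY 0.2278 | tΔX 3.8637 tΔY 1.0353
    t=0.2278 [y] (6,4)
    t=1.2630 [y] (6,5)
    t=2.2983 [y] (6,6)
    t=2.7046 [x] (5,6)
    t=3.3336 [y] (5,7)
    t=4.3689 [y] (5,8)
    t=5.4041 [y] (5,9) — stop
  → r_2 = 5.4041
beam 3: φ=90°, α=195°
  cosα=-0.9659 sinα=-0.2588 | (6,3) | tMaxX 0.7247 tMaxY 3.0137 | tΔX 1.0353 tΔY 3.8637
    t=0.7247 [x] (5,3)
    t=1.7600 [x] (4,3)
    t=2.7952 [x] (3,3)
    t=3.0137 [y] (3,2)
    t=3.8305 [x] (2,2)
    t=4.8658 [x] (1,2)
    t=5.9011 [x] (0,2) — stop
  → r_3 = 5.9011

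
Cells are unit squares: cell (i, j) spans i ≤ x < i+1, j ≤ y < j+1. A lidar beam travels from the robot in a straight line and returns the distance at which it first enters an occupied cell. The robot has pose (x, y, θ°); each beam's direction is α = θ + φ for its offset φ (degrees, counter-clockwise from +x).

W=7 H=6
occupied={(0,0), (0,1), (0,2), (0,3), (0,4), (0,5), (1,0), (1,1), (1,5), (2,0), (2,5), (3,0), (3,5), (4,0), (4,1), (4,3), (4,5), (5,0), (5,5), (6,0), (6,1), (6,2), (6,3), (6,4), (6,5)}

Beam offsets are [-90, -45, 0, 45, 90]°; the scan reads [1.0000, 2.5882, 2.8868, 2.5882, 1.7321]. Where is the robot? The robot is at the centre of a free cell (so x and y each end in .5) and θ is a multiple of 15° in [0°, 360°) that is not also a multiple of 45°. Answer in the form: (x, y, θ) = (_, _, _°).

Enumerate (i+0.5, j+0.5, θ) over the 17 free cells and 16 admissible headings. For each, cast all 5 beams and compare to the given ranges.
  (2.5, 2.5, 15°): beam 1 = 1.5529 ≠ 1.0000 ✗
  (5.5, 4.5, 15°): beam 1 = 1.9319 ≠ 1.0000 ✗
  (5.5, 2.5, 150°): beam 3 = 1.0000 ≠ 2.8868 ✗
  …
  (3.5, 2.5, 120°): r_1=1.0000, r_2=2.5882, r_3=2.8868, r_4=2.5882, r_5=1.7321 — all match ✓
Unique over the lattice → pose = (3.5, 2.5, 120°).

(x, y, θ) = (3.5, 2.5, 120°)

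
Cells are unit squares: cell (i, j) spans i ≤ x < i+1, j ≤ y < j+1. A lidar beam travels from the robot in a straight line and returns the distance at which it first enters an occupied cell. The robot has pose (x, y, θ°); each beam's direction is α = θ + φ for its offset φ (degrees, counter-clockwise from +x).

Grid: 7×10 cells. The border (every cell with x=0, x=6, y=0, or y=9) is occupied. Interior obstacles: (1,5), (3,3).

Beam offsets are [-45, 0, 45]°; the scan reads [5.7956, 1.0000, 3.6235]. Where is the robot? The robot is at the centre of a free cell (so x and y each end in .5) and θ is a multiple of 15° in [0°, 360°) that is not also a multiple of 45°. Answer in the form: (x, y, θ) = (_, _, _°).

(x, y, θ) = (4.5, 2.5, 120°)

Enumerate (i+0.5, j+0.5, θ) over the 38 free cells and 16 admissible headings. For each, cast all 3 beams and compare to the given ranges.
  (3.5, 8.5, 15°): beam 1 = 2.8868 ≠ 5.7956 ✗
  (4.5, 1.5, 210°): beam 1 = 3.6235 ≠ 5.7956 ✗
  (5.5, 1.5, 105°): beam 1 = 1.0000 ≠ 5.7956 ✗
  …
  (4.5, 2.5, 120°): r_1=5.7956, r_2=1.0000, r_3=3.6235 — all match ✓
Only this pose fits every beam.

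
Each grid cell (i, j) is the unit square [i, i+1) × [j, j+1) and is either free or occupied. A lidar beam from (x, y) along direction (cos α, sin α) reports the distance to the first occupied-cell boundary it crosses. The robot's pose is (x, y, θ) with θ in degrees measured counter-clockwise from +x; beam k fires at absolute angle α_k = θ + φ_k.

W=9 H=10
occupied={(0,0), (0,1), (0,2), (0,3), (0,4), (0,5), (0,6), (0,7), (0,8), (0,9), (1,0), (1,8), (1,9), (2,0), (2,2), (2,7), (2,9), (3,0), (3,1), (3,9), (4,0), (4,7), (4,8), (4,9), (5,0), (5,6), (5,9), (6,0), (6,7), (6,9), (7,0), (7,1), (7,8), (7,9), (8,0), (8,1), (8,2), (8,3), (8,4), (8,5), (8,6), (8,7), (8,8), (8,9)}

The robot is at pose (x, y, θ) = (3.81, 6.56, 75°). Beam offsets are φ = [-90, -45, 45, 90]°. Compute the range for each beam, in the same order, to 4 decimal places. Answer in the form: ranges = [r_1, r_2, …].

beam 1: φ=-90°, α=345°
  dir = (cos 345°, sin 345°) = (0.9659, -0.2588); from cell (3,6)
  next x-line at t=0.1967, next y-line at t=2.1637; Δt_x=1.0353, Δt_y=3.8637
    x: enter (4,6) at t=0.1967
    x: enter (5,6) at t=1.2320 ← occupied
  → r_1 = 1.2320
beam 2: φ=-45°, α=30°
  dir = (cos 30°, sin 30°) = (0.8660, 0.5000); from cell (3,6)
  next x-line at t=0.2194, next y-line at t=0.8800; Δt_x=1.1547, Δt_y=2.0000
    x: enter (4,6) at t=0.2194
    y: enter (4,7) at t=0.8800 ← occupied
  → r_2 = 0.8800
beam 3: φ=45°, α=120°
  dir = (cos 120°, sin 120°) = (-0.5000, 0.8660); from cell (3,6)
  next x-line at t=1.6200, next y-line at t=0.5081; Δt_x=2.0000, Δt_y=1.1547
    y: enter (3,7) at t=0.5081
    x: enter (2,7) at t=1.6200 ← occupied
  → r_3 = 1.6200
beam 4: φ=90°, α=165°
  dir = (cos 165°, sin 165°) = (-0.9659, 0.2588); from cell (3,6)
  next x-line at t=0.8386, next y-line at t=1.7000; Δt_x=1.0353, Δt_y=3.8637
    x: enter (2,6) at t=0.8386
    y: enter (2,7) at t=1.7000 ← occupied
  → r_4 = 1.7000

ranges = [1.2320, 0.8800, 1.6200, 1.7000]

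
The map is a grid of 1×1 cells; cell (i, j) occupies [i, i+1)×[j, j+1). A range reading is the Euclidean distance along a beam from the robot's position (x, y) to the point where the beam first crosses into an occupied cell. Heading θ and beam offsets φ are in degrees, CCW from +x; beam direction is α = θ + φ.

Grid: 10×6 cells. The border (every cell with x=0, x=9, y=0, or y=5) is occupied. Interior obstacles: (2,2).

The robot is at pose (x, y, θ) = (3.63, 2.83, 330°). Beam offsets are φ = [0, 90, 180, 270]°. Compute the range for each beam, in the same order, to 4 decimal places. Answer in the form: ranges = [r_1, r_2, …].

ranges = [3.6600, 2.5057, 3.0369, 2.1131]

beam 1: φ=0°, α=330°
  direction (0.8660, -0.5000); cell (3,2); t to first gridline: x 0.4272, y 1.6600 (then +1.1547 / +2.0000)
    (4,2) via x @ 0.4272
    (5,2) via x @ 1.5819
    (5,1) via y @ 1.6600
    (6,1) via x @ 2.7366
    (6,0) via y @ 3.6600  # hit
  → r_1 = 3.6600
beam 2: φ=90°, α=60°
  direction (0.5000, 0.8660); cell (3,2); t to first gridline: x 0.7400, y 0.1963 (then +2.0000 / +1.1547)
    (3,3) via y @ 0.1963
    (4,3) via x @ 0.7400
    (4,4) via y @ 1.3510
    (4,5) via y @ 2.5057  # hit
  → r_2 = 2.5057
beam 3: φ=180°, α=150°
  direction (-0.8660, 0.5000); cell (3,2); t to first gridline: x 0.7275, y 0.3400 (then +1.1547 / +2.0000)
    (3,3) via y @ 0.3400
    (2,3) via x @ 0.7275
    (1,3) via x @ 1.8822
    (1,4) via y @ 2.3400
    (0,4) via x @ 3.0369  # hit
  → r_3 = 3.0369
beam 4: φ=270°, α=240°
  direction (-0.5000, -0.8660); cell (3,2); t to first gridline: x 1.2600, y 0.9584 (then +2.0000 / +1.1547)
    (3,1) via y @ 0.9584
    (2,1) via x @ 1.2600
    (2,0) via y @ 2.1131  # hit
  → r_4 = 2.1131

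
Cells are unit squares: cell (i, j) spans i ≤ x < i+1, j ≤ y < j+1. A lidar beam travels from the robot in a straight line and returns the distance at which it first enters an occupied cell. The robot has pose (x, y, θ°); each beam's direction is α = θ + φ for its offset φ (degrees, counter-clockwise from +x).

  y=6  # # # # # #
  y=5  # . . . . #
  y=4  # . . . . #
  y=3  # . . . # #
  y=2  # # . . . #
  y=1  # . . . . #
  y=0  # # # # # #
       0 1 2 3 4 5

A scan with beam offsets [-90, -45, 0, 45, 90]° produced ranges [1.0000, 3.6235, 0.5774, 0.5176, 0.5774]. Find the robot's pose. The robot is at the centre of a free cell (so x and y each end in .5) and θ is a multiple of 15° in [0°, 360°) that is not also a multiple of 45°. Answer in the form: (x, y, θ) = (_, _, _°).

(x, y, θ) = (1.5, 1.5, 60°)

Enumerate (i+0.5, j+0.5, θ) over the 18 free cells and 16 admissible headings. For each, cast all 5 beams and compare to the given ranges.
  (2.5, 5.5, 150°): beam 1 = 0.5774 ≠ 1.0000 ✗
  (1.5, 4.5, 30°): beam 1 = 4.0415 ≠ 1.0000 ✗
  (3.5, 1.5, 345°): beam 1 = 0.5176 ≠ 1.0000 ✗
  …
  (1.5, 1.5, 60°): r_1=1.0000, r_2=3.6235, r_3=0.5774, r_4=0.5176, r_5=0.5774 — all match ✓
No second candidate reproduces the full scan.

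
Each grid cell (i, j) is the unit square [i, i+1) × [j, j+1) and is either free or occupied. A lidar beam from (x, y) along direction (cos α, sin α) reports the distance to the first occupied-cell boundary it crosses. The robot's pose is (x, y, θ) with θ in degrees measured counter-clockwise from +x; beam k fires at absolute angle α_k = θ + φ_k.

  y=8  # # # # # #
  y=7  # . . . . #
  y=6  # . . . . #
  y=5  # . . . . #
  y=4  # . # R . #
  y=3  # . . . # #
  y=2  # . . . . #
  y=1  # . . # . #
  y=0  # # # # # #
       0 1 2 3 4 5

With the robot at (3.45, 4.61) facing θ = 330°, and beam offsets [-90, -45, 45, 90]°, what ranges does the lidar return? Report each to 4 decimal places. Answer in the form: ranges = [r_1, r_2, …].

beam 1: φ=-90°, α=240°
  direction (-0.5000, -0.8660); cell (3,4); t to first gridline: x 0.9000, y 0.7044 (then +2.0000 / +1.1547)
    (3,3) via y @ 0.7044
    (2,3) via x @ 0.9000
    (2,2) via y @ 1.8591
    (1,2) via x @ 2.9000
    (1,1) via y @ 3.0138
    (1,0) via y @ 4.1685  # hit
  → r_1 = 4.1685
beam 2: φ=-45°, α=285°
  direction (0.2588, -0.9659); cell (3,4); t to first gridline: x 2.1250, y 0.6315 (then +3.8637 / +1.0353)
    (3,3) via y @ 0.6315
    (3,2) via y @ 1.6668
    (4,2) via x @ 2.1250
    (4,1) via y @ 2.7021
    (4,0) via y @ 3.7373  # hit
  → r_2 = 3.7373
beam 3: φ=45°, α=15°
  direction (0.9659, 0.2588); cell (3,4); t to first gridline: x 0.5694, y 1.5068 (then +1.0353 / +3.8637)
    (4,4) via x @ 0.5694
    (4,5) via y @ 1.5068
    (5,5) via x @ 1.6047  # hit
  → r_3 = 1.6047
beam 4: φ=90°, α=60°
  direction (0.5000, 0.8660); cell (3,4); t to first gridline: x 1.1000, y 0.4503 (then +2.0000 / +1.1547)
    (3,5) via y @ 0.4503
    (4,5) via x @ 1.1000
    (4,6) via y @ 1.6050
    (4,7) via y @ 2.7597
    (5,7) via x @ 3.1000  # hit
  → r_4 = 3.1000

ranges = [4.1685, 3.7373, 1.6047, 3.1000]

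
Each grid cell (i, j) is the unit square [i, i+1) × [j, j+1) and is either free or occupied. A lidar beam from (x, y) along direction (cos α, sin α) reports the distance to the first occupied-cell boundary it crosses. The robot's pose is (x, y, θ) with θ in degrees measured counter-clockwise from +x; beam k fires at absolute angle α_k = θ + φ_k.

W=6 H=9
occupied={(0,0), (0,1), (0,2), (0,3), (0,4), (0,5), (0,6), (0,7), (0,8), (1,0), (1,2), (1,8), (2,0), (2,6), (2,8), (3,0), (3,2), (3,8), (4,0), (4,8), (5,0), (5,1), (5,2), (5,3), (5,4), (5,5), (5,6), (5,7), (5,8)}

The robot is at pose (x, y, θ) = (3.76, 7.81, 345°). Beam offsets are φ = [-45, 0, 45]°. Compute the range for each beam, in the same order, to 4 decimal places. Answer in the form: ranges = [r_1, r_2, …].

beam 1: φ=-45°, α=300°
  cosα=0.5000 sinα=-0.8660 | (3,7) | tMaxX 0.4800 tMaxY 0.9353 | tΔX 2.0000 tΔY 1.1547
    t=0.4800 [x] (4,7)
    t=0.9353 [y] (4,6)
    t=2.0900 [y] (4,5)
    t=2.4800 [x] (5,5) — stop
  → r_1 = 2.4800
beam 2: φ=0°, α=345°
  cosα=0.9659 sinα=-0.2588 | (3,7) | tMaxX 0.2485 tMaxY 3.1296 | tΔX 1.0353 tΔY 3.8637
    t=0.2485 [x] (4,7)
    t=1.2837 [x] (5,7) — stop
  → r_2 = 1.2837
beam 3: φ=45°, α=30°
  cosα=0.8660 sinα=0.5000 | (3,7) | tMaxX 0.2771 tMaxY 0.3800 | tΔX 1.1547 tΔY 2.0000
    t=0.2771 [x] (4,7)
    t=0.3800 [y] (4,8) — stop
  → r_3 = 0.3800

ranges = [2.4800, 1.2837, 0.3800]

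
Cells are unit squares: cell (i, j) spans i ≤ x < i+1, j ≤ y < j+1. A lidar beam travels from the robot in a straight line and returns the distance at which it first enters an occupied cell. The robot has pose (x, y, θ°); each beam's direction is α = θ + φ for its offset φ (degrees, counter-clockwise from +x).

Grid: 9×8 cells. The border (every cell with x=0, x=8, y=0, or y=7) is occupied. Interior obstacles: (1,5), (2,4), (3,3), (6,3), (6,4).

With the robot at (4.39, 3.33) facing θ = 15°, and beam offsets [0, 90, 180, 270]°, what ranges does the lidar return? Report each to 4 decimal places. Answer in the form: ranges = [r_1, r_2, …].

ranges = [1.6668, 3.7995, 0.4038, 2.4122]

beam 1: φ=0°, α=15°
  direction (0.9659, 0.2588); cell (4,3); t to first gridline: x 0.6315, y 2.5887 (then +1.0353 / +3.8637)
    (5,3) via x @ 0.6315
    (6,3) via x @ 1.6668  # hit
  → r_1 = 1.6668
beam 2: φ=90°, α=105°
  direction (-0.2588, 0.9659); cell (4,3); t to first gridline: x 1.5068, y 0.6936 (then +3.8637 / +1.0353)
    (4,4) via y @ 0.6936
    (3,4) via x @ 1.5068
    (3,5) via y @ 1.7289
    (3,6) via y @ 2.7642
    (3,7) via y @ 3.7995  # hit
  → r_2 = 3.7995
beam 3: φ=180°, α=195°
  direction (-0.9659, -0.2588); cell (4,3); t to first gridline: x 0.4038, y 1.2750 (then +1.0353 / +3.8637)
    (3,3) via x @ 0.4038  # hit
  → r_3 = 0.4038
beam 4: φ=270°, α=285°
  direction (0.2588, -0.9659); cell (4,3); t to first gridline: x 2.3569, y 0.3416 (then +3.8637 / +1.0353)
    (4,2) via y @ 0.3416
    (4,1) via y @ 1.3769
    (5,1) via x @ 2.3569
    (5,0) via y @ 2.4122  # hit
  → r_4 = 2.4122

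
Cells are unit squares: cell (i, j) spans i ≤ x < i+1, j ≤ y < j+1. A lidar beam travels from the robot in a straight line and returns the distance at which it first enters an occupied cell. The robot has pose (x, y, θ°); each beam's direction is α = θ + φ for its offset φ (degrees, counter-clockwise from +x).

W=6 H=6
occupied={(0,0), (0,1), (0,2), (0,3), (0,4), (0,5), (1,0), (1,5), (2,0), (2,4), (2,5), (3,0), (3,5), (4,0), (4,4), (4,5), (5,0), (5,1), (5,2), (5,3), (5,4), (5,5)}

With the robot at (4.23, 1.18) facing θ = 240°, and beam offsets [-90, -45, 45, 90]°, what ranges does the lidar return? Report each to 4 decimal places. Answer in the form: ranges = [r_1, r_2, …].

ranges = [3.7297, 0.6955, 0.1863, 0.3600]

beam 1: φ=-90°, α=150°
  cosα=-0.8660 sinα=0.5000 | (4,1) | tMaxX 0.2656 tMaxY 1.6400 | tΔX 1.1547 tΔY 2.0000
    t=0.2656 [x] (3,1)
    t=1.4203 [x] (2,1)
    t=1.6400 [y] (2,2)
    t=2.5750 [x] (1,2)
    t=3.6400 [y] (1,3)
    t=3.7297 [x] (0,3) — stop
  → r_1 = 3.7297
beam 2: φ=-45°, α=195°
  cosα=-0.9659 sinα=-0.2588 | (4,1) | tMaxX 0.2381 tMaxY 0.6955 | tΔX 1.0353 tΔY 3.8637
    t=0.2381 [x] (3,1)
    t=0.6955 [y] (3,0) — stop
  → r_2 = 0.6955
beam 3: φ=45°, α=285°
  cosα=0.2588 sinα=-0.9659 | (4,1) | tMaxX 2.9751 tMaxY 0.1863 | tΔX 3.8637 tΔY 1.0353
    t=0.1863 [y] (4,0) — stop
  → r_3 = 0.1863
beam 4: φ=90°, α=330°
  cosα=0.8660 sinα=-0.5000 | (4,1) | tMaxX 0.8891 tMaxY 0.3600 | tΔX 1.1547 tΔY 2.0000
    t=0.3600 [y] (4,0) — stop
  → r_4 = 0.3600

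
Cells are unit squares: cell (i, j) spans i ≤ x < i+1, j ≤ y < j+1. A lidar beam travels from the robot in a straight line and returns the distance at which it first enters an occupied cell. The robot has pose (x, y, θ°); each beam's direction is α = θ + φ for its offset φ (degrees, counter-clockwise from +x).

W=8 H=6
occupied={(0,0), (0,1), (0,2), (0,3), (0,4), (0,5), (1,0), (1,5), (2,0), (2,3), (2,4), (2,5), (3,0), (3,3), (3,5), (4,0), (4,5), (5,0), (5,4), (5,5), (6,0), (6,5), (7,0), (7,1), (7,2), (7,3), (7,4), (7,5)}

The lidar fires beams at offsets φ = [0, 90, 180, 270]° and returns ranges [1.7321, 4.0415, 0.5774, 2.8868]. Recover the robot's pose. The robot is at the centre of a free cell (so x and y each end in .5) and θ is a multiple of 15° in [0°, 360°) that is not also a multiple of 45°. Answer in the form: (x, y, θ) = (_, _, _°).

Candidates: 20 free-cell centres × 16 headings = 320 poses. Raycast each; keep the one whose scan matches to 4 dp.
  (4.5, 4.5, 255°): beam 1 = 3.6235 ≠ 1.7321 ✗
  (2.5, 1.5, 165°): beam 1 = 1.5529 ≠ 1.7321 ✗
  (6.5, 1.5, 285°): beam 1 = 0.5176 ≠ 1.7321 ✗
  (3.5, 2.5, 75°): beam 1 = 0.5176 ≠ 1.7321 ✗
  …
  (3.5, 2.5, 300°): r_1=1.7321, r_2=4.0415, r_3=0.5774, r_4=2.8868 — all match ✓
Unique over the lattice → pose = (3.5, 2.5, 300°).

(x, y, θ) = (3.5, 2.5, 300°)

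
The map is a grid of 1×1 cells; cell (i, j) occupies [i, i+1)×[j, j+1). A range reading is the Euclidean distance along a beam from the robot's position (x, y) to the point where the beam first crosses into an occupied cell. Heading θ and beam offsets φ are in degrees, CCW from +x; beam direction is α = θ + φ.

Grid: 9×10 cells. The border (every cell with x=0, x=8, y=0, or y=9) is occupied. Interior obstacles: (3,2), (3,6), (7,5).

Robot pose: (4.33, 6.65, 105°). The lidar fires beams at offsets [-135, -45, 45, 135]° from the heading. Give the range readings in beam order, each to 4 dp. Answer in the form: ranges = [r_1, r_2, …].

ranges = [3.0831, 2.7135, 0.3811, 0.6600]

beam 1: φ=-135°, α=330°
  dir = (cos 330°, sin 330°) = (0.8660, -0.5000); from cell (4,6)
  next x-line at t=0.7736, next y-line at t=1.3000; Δt_x=1.1547, Δt_y=2.0000
    x: enter (5,6) at t=0.7736
    y: enter (5,5) at t=1.3000
    x: enter (6,5) at t=1.9283
    x: enter (7,5) at t=3.0831 ← occupied
  → r_1 = 3.0831
beam 2: φ=-45°, α=60°
  dir = (cos 60°, sin 60°) = (0.5000, 0.8660); from cell (4,6)
  next x-line at t=1.3400, next y-line at t=0.4041; Δt_x=2.0000, Δt_y=1.1547
    y: enter (4,7) at t=0.4041
    x: enter (5,7) at t=1.3400
    y: enter (5,8) at t=1.5588
    y: enter (5,9) at t=2.7135 ← occupied
  → r_2 = 2.7135
beam 3: φ=45°, α=150°
  dir = (cos 150°, sin 150°) = (-0.8660, 0.5000); from cell (4,6)
  next x-line at t=0.3811, next y-line at t=0.7000; Δt_x=1.1547, Δt_y=2.0000
    x: enter (3,6) at t=0.3811 ← occupied
  → r_3 = 0.3811
beam 4: φ=135°, α=240°
  dir = (cos 240°, sin 240°) = (-0.5000, -0.8660); from cell (4,6)
  next x-line at t=0.6600, next y-line at t=0.7506; Δt_x=2.0000, Δt_y=1.1547
    x: enter (3,6) at t=0.6600 ← occupied
  → r_4 = 0.6600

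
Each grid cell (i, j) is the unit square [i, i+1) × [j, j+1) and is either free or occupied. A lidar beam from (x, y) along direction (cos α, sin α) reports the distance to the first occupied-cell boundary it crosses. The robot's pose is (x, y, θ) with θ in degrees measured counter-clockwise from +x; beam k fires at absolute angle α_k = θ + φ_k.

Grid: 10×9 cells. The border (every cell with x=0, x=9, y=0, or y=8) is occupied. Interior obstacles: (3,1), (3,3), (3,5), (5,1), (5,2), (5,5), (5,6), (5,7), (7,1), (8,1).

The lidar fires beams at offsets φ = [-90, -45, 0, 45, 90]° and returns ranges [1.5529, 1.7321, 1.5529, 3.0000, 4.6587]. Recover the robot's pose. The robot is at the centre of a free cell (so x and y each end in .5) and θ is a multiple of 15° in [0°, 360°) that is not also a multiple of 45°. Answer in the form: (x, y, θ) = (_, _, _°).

(x, y, θ) = (7.5, 3.5, 15°)

Candidates: 46 free-cell centres × 16 headings = 736 poses. Raycast each; keep the one whose scan matches to 4 dp.
  (8.5, 3.5, 105°): beam 1 = 0.5176 ≠ 1.5529 ✗
  (2.5, 5.5, 120°): beam 1 = 0.5774 ≠ 1.5529 ✗
  (3.5, 6.5, 300°): beam 1 = 2.8868 ≠ 1.5529 ✗
  (2.5, 1.5, 60°): beam 1 = 0.5774 ≠ 1.5529 ✗
  (5.5, 4.5, 195°): beam 1 = 0.5176 ≠ 1.5529 ✗
  …
  (7.5, 3.5, 15°): r_1=1.5529, r_2=1.7321, r_3=1.5529, r_4=3.0000, r_5=4.6587 — all match ✓
Unique over the lattice → pose = (7.5, 3.5, 15°).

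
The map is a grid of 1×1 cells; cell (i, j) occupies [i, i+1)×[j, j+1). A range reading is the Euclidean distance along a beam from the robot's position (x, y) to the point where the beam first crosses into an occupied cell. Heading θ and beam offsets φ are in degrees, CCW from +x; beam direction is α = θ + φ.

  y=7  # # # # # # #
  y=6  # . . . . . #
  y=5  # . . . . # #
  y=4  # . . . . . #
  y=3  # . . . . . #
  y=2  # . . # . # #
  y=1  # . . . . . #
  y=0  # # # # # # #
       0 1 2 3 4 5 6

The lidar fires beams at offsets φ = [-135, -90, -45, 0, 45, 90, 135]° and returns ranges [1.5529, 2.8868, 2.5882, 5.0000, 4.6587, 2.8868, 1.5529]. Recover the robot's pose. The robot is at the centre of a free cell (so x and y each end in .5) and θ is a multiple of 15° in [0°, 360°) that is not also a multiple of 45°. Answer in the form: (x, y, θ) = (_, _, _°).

(x, y, θ) = (3.5, 5.5, 240°)

The pose lattice has 27·16 = 432 candidates. Test each by forward raycasting.
  (1.5, 1.5, 285°): beam 1 = 0.5774 ≠ 1.5529 ✗
  (3.5, 1.5, 105°): beam 1 = 1.0000 ≠ 1.5529 ✗
  (2.5, 5.5, 330°): beam 2 = 3.0000 ≠ 2.8868 ✗
  …
  (3.5, 5.5, 240°): r_1=1.5529, r_2=2.8868, r_3=2.5882, r_4=5.0000, r_5=4.6587, r_6=2.8868, r_7=1.5529 — all match ✓
Unique over the lattice → pose = (3.5, 5.5, 240°).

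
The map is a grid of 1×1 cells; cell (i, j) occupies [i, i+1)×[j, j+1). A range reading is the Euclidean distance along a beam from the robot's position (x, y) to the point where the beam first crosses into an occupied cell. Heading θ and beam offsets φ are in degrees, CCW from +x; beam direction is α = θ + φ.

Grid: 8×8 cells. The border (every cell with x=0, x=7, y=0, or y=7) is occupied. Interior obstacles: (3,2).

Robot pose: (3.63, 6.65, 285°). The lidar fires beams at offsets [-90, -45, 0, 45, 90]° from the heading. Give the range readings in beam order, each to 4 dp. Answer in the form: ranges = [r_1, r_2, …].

beam 1: φ=-90°, α=195°
  d=(-0.9659,-0.2588)  start (3,6)  tX=0.6522 tY=2.5114  stride 1/|dx|=1.0353 1/|dy|=3.8637
    cross x-line → (2,6), t=0.6522
    cross x-line → (1,6), t=1.6875
    cross y-line → (1,5), t=2.5114
    cross x-line → (0,5), t=2.7228 (wall)
  → r_1 = 2.7228
beam 2: φ=-45°, α=240°
  d=(-0.5000,-0.8660)  start (3,6)  tX=1.2600 tY=0.7506  stride 1/|dx|=2.0000 1/|dy|=1.1547
    cross y-line → (3,5), t=0.7506
    cross x-line → (2,5), t=1.2600
    cross y-line → (2,4), t=1.9053
    cross y-line → (2,3), t=3.0600
    cross x-line → (1,3), t=3.2600
    cross y-line → (1,2), t=4.2147
    cross x-line → (0,2), t=5.2600 (wall)
  → r_2 = 5.2600
beam 3: φ=0°, α=285°
  d=(0.2588,-0.9659)  start (3,6)  tX=1.4296 tY=0.6729  stride 1/|dx|=3.8637 1/|dy|=1.0353
    cross y-line → (3,5), t=0.6729
    cross x-line → (4,5), t=1.4296
    cross y-line → (4,4), t=1.7082
    cross y-line → (4,3), t=2.7435
    cross y-line → (4,2), t=3.7788
    cross y-line → (4,1), t=4.8140
    cross x-line → (5,1), t=5.2933
    cross y-line → (5,0), t=5.8493 (wall)
  → r_3 = 5.8493
beam 4: φ=45°, α=330°
  d=(0.8660,-0.5000)  start (3,6)  tX=0.4272 tY=1.3000  stride 1/|dx|=1.1547 1/|dy|=2.0000
    cross x-line → (4,6), t=0.4272
    cross y-line → (4,5), t=1.3000
    cross x-line → (5,5), t=1.5819
    cross x-line → (6,5), t=2.7366
    cross y-line → (6,4), t=3.3000
    cross x-line → (7,4), t=3.8913 (wall)
  → r_4 = 3.8913
beam 5: φ=90°, α=15°
  d=(0.9659,0.2588)  start (3,6)  tX=0.3831 tY=1.3523  stride 1/|dx|=1.0353 1/|dy|=3.8637
    cross x-line → (4,6), t=0.3831
    cross y-line → (4,7), t=1.3523 (wall)
  → r_5 = 1.3523

ranges = [2.7228, 5.2600, 5.8493, 3.8913, 1.3523]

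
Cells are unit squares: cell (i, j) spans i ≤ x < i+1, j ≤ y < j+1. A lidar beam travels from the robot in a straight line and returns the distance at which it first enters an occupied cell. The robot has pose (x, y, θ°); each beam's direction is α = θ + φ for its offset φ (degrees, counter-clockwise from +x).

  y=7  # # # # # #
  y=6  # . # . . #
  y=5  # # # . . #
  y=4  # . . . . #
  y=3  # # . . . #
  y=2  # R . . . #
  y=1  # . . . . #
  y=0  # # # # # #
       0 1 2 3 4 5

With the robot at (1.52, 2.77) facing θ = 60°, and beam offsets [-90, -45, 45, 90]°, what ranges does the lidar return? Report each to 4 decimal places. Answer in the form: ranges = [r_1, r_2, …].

ranges = [3.5400, 3.6028, 0.2381, 0.4600]

beam 1: φ=-90°, α=330°
  dir = (cos 330°, sin 330°) = (0.8660, -0.5000); from cell (1,2)
  next x-line at t=0.5543, next y-line at t=1.5400; Δt_x=1.1547, Δt_y=2.0000
    x: enter (2,2) at t=0.5543
    y: enter (2,1) at t=1.5400
    x: enter (3,1) at t=1.7090
    x: enter (4,1) at t=2.8637
    y: enter (4,0) at t=3.5400 ← occupied
  → r_1 = 3.5400
beam 2: φ=-45°, α=15°
  dir = (cos 15°, sin 15°) = (0.9659, 0.2588); from cell (1,2)
  next x-line at t=0.4969, next y-line at t=0.8887; Δt_x=1.0353, Δt_y=3.8637
    x: enter (2,2) at t=0.4969
    y: enter (2,3) at t=0.8887
    x: enter (3,3) at t=1.5322
    x: enter (4,3) at t=2.5675
    x: enter (5,3) at t=3.6028 ← occupied
  → r_2 = 3.6028
beam 3: φ=45°, α=105°
  dir = (cos 105°, sin 105°) = (-0.2588, 0.9659); from cell (1,2)
  next x-line at t=2.0091, next y-line at t=0.2381; Δt_x=3.8637, Δt_y=1.0353
    y: enter (1,3) at t=0.2381 ← occupied
  → r_3 = 0.2381
beam 4: φ=90°, α=150°
  dir = (cos 150°, sin 150°) = (-0.8660, 0.5000); from cell (1,2)
  next x-line at t=0.6004, next y-line at t=0.4600; Δt_x=1.1547, Δt_y=2.0000
    y: enter (1,3) at t=0.4600 ← occupied
  → r_4 = 0.4600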